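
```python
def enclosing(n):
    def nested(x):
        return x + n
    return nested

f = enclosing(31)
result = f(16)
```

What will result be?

Step 1: enclosing(31) creates a closure that captures n = 31.
Step 2: f(16) calls the closure with x = 16, returning 16 + 31 = 47.
Step 3: result = 47

The answer is 47.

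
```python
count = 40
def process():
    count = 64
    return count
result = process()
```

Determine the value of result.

Step 1: Global count = 40.
Step 2: process() creates local count = 64, shadowing the global.
Step 3: Returns local count = 64. result = 64

The answer is 64.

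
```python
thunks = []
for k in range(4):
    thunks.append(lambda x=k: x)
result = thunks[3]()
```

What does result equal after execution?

Step 1: Default argument x=k captures k's value at each iteration.
Step 2: thunks[3] captured x = 3 when k was 3.
Step 3: result = 3

The answer is 3.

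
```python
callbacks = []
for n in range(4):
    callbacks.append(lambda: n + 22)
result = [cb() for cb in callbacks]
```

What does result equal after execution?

Step 1: All lambdas capture n by reference. After the loop, n = 3.
Step 2: Each call returns 3 + 22 = 25.
Step 3: result = [25, 25, 25, 25]

The answer is [25, 25, 25, 25].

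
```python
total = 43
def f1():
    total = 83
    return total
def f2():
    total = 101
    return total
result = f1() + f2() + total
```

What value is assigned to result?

Step 1: Each function shadows global total with its own local.
Step 2: f1() returns 83, f2() returns 101.
Step 3: Global total = 43 is unchanged. result = 83 + 101 + 43 = 227

The answer is 227.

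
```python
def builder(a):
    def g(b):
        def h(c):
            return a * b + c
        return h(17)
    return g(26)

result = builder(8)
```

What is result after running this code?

Step 1: a = 8, b = 26, c = 17.
Step 2: h() computes a * b + c = 8 * 26 + 17 = 225.
Step 3: result = 225

The answer is 225.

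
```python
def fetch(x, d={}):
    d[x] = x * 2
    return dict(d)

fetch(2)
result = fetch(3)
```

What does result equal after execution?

Step 1: Mutable default dict is shared across calls.
Step 2: First call adds 2: 4. Second call adds 3: 6.
Step 3: result = {2: 4, 3: 6}

The answer is {2: 4, 3: 6}.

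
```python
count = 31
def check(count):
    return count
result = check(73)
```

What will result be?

Step 1: Global count = 31.
Step 2: check(73) takes parameter count = 73, which shadows the global.
Step 3: result = 73

The answer is 73.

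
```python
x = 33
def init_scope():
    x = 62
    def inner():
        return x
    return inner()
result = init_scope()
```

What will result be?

Step 1: x = 33 globally, but init_scope() defines x = 62 locally.
Step 2: inner() looks up x. Not in local scope, so checks enclosing scope (init_scope) and finds x = 62.
Step 3: result = 62

The answer is 62.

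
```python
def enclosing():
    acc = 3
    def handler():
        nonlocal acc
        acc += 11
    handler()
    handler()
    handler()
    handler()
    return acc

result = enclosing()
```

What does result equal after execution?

Step 1: acc starts at 3.
Step 2: handler() is called 4 times, each adding 11.
Step 3: acc = 3 + 11 * 4 = 47

The answer is 47.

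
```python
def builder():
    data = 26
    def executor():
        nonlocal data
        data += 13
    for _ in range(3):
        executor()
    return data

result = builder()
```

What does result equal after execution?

Step 1: data = 26.
Step 2: executor() is called 3 times in a loop, each adding 13 via nonlocal.
Step 3: data = 26 + 13 * 3 = 65

The answer is 65.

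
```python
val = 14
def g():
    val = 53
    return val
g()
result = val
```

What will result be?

Step 1: val = 14 globally.
Step 2: g() creates a LOCAL val = 53 (no global keyword!).
Step 3: The global val is unchanged. result = 14

The answer is 14.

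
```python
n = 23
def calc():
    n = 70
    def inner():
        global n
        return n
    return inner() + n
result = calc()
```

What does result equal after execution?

Step 1: Global n = 23. calc() shadows with local n = 70.
Step 2: inner() uses global keyword, so inner() returns global n = 23.
Step 3: calc() returns 23 + 70 = 93

The answer is 93.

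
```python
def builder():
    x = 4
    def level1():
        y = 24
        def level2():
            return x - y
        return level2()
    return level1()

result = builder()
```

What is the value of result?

Step 1: x = 4 in builder. y = 24 in level1.
Step 2: level2() reads x = 4 and y = 24 from enclosing scopes.
Step 3: result = 4 - 24 = -20

The answer is -20.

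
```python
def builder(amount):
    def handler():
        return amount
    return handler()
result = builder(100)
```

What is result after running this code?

Step 1: builder(100) binds parameter amount = 100.
Step 2: handler() looks up amount in enclosing scope and finds the parameter amount = 100.
Step 3: result = 100

The answer is 100.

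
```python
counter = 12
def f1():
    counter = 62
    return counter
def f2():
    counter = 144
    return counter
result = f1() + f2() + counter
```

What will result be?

Step 1: Each function shadows global counter with its own local.
Step 2: f1() returns 62, f2() returns 144.
Step 3: Global counter = 12 is unchanged. result = 62 + 144 + 12 = 218

The answer is 218.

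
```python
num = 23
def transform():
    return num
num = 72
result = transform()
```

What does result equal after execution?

Step 1: num is first set to 23, then reassigned to 72.
Step 2: transform() is called after the reassignment, so it looks up the current global num = 72.
Step 3: result = 72

The answer is 72.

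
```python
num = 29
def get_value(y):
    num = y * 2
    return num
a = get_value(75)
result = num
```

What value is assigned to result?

Step 1: Global num = 29.
Step 2: get_value(75) creates local num = 75 * 2 = 150.
Step 3: Global num unchanged because no global keyword. result = 29

The answer is 29.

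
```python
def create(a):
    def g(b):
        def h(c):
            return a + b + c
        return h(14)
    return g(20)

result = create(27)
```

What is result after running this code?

Step 1: a = 27, b = 20, c = 14 across three nested scopes.
Step 2: h() accesses all three via LEGB rule.
Step 3: result = 27 + 20 + 14 = 61

The answer is 61.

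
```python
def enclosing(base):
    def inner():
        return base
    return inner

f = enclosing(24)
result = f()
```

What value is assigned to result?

Step 1: enclosing(24) creates closure capturing base = 24.
Step 2: f() returns the captured base = 24.
Step 3: result = 24

The answer is 24.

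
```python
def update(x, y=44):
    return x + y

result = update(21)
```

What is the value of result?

Step 1: update(21) uses default y = 44.
Step 2: Returns 21 + 44 = 65.
Step 3: result = 65

The answer is 65.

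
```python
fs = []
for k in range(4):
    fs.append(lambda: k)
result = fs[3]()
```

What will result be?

Step 1: The loop creates 4 lambdas, all referencing the same variable k.
Step 2: After the loop, k = 3 (final value).
Step 3: fs[3]() looks up k at call time and finds 3. This is the late binding gotcha. result = 3

The answer is 3.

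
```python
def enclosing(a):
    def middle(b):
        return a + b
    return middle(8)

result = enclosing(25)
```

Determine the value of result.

Step 1: enclosing(25) passes a = 25.
Step 2: middle(8) has b = 8, reads a = 25 from enclosing.
Step 3: result = 25 + 8 = 33

The answer is 33.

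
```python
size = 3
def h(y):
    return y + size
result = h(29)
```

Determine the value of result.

Step 1: size = 3 is defined globally.
Step 2: h(29) uses parameter y = 29 and looks up size from global scope = 3.
Step 3: result = 29 + 3 = 32

The answer is 32.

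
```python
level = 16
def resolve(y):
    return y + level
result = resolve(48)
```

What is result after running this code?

Step 1: level = 16 is defined globally.
Step 2: resolve(48) uses parameter y = 48 and looks up level from global scope = 16.
Step 3: result = 48 + 16 = 64

The answer is 64.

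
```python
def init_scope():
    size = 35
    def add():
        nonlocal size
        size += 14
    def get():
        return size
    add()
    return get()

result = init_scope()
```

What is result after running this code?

Step 1: size = 35. add() modifies it via nonlocal, get() reads it.
Step 2: add() makes size = 35 + 14 = 49.
Step 3: get() returns 49. result = 49

The answer is 49.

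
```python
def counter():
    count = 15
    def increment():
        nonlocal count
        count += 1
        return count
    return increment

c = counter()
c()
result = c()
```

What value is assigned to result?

Step 1: counter() creates closure with count = 15.
Step 2: Each c() call increments count via nonlocal. After 2 calls: 15 + 2 = 17.
Step 3: result = 17

The answer is 17.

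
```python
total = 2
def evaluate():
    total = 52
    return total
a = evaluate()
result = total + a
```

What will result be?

Step 1: Global total = 2. evaluate() returns local total = 52.
Step 2: a = 52. Global total still = 2.
Step 3: result = 2 + 52 = 54

The answer is 54.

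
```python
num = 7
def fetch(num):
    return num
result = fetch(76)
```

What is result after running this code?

Step 1: Global num = 7.
Step 2: fetch(76) takes parameter num = 76, which shadows the global.
Step 3: result = 76

The answer is 76.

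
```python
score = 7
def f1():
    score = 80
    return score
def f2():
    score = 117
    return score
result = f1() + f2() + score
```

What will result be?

Step 1: Each function shadows global score with its own local.
Step 2: f1() returns 80, f2() returns 117.
Step 3: Global score = 7 is unchanged. result = 80 + 117 + 7 = 204

The answer is 204.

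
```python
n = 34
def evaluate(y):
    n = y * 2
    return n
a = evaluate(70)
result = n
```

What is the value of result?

Step 1: Global n = 34.
Step 2: evaluate(70) creates local n = 70 * 2 = 140.
Step 3: Global n unchanged because no global keyword. result = 34

The answer is 34.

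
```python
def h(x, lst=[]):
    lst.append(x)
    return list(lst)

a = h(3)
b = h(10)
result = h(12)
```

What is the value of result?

Step 1: Default list is shared. list() creates copies for return values.
Step 2: Internal list grows: [3] -> [3, 10] -> [3, 10, 12].
Step 3: result = [3, 10, 12]

The answer is [3, 10, 12].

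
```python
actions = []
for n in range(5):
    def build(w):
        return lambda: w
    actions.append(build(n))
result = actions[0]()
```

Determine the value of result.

Step 1: build(n) creates a new scope capturing w = n at call time.
Step 2: actions[0] = build(0), so its lambda captures w = 0.
Step 3: result = 0 (closure factory fixes late binding)

The answer is 0.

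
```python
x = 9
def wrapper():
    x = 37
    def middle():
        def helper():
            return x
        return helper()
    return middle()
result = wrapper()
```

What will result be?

Step 1: wrapper() defines x = 37. middle() and helper() have no local x.
Step 2: helper() checks local (none), enclosing middle() (none), enclosing wrapper() and finds x = 37.
Step 3: result = 37

The answer is 37.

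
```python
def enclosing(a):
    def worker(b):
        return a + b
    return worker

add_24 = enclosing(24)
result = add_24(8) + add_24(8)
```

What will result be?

Step 1: add_24 captures a = 24.
Step 2: add_24(8) = 24 + 8 = 32, called twice.
Step 3: result = 32 + 32 = 64

The answer is 64.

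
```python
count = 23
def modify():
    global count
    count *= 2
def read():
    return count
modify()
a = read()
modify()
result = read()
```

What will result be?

Step 1: count = 23.
Step 2: First modify(): count = 23 * 2 = 46.
Step 3: Second modify(): count = 46 * 2 = 92.
Step 4: read() returns 92

The answer is 92.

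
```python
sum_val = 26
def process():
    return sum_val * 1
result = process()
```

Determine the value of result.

Step 1: sum_val = 26 is defined globally.
Step 2: process() looks up sum_val from global scope = 26, then computes 26 * 1 = 26.
Step 3: result = 26

The answer is 26.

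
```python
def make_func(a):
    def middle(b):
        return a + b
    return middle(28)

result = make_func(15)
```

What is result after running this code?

Step 1: make_func(15) passes a = 15.
Step 2: middle(28) has b = 28, reads a = 15 from enclosing.
Step 3: result = 15 + 28 = 43

The answer is 43.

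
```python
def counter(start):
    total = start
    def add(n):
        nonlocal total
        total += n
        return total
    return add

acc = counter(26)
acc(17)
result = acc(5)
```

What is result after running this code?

Step 1: counter(26) creates closure with total = 26.
Step 2: First acc(17): total = 26 + 17 = 43.
Step 3: Second acc(5): total = 43 + 5 = 48. result = 48

The answer is 48.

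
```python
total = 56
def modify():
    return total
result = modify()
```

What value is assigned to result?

Step 1: total = 56 is defined in the global scope.
Step 2: modify() looks up total. No local total exists, so Python checks the global scope via LEGB rule and finds total = 56.
Step 3: result = 56

The answer is 56.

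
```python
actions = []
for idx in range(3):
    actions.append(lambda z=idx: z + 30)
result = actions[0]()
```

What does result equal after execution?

Step 1: Default argument z=idx captures idx's value at definition time.
Step 2: actions[0] was defined when idx = 0, so z defaults to 0.
Step 3: result = 0 + 30 = 30 (default arg fixes the late binding issue)

The answer is 30.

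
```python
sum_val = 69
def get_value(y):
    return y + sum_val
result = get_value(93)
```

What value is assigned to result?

Step 1: sum_val = 69 is defined globally.
Step 2: get_value(93) uses parameter y = 93 and looks up sum_val from global scope = 69.
Step 3: result = 93 + 69 = 162

The answer is 162.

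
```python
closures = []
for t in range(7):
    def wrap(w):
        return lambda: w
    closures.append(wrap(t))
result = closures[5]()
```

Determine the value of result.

Step 1: wrap(t) creates a new scope capturing w = t at call time.
Step 2: closures[5] = wrap(5), so its lambda captures w = 5.
Step 3: result = 5 (closure factory fixes late binding)

The answer is 5.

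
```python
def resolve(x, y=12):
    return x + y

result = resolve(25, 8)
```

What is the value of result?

Step 1: resolve(25, 8) overrides default y with 8.
Step 2: Returns 25 + 8 = 33.
Step 3: result = 33

The answer is 33.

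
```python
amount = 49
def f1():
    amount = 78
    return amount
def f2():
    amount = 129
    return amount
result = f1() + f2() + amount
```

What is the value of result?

Step 1: Each function shadows global amount with its own local.
Step 2: f1() returns 78, f2() returns 129.
Step 3: Global amount = 49 is unchanged. result = 78 + 129 + 49 = 256

The answer is 256.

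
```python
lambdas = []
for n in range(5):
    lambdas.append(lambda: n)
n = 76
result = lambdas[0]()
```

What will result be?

Step 1: Lambdas capture the variable n by reference, not by value.
Step 2: After the loop, n is reassigned to 76.
Step 3: lambdas[0]() looks up the current n = 76. result = 76

The answer is 76.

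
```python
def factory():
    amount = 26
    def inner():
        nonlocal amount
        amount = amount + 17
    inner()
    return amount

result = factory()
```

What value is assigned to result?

Step 1: factory() sets amount = 26.
Step 2: inner() uses nonlocal to modify amount in factory's scope: amount = 26 + 17 = 43.
Step 3: factory() returns the modified amount = 43

The answer is 43.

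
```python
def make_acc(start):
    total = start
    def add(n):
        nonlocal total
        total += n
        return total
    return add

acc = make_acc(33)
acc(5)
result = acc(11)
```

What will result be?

Step 1: make_acc(33) creates closure with total = 33.
Step 2: First acc(5): total = 33 + 5 = 38.
Step 3: Second acc(11): total = 38 + 11 = 49. result = 49

The answer is 49.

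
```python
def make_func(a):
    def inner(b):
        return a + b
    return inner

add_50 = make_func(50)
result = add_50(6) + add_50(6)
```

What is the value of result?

Step 1: add_50 captures a = 50.
Step 2: add_50(6) = 50 + 6 = 56, called twice.
Step 3: result = 56 + 56 = 112

The answer is 112.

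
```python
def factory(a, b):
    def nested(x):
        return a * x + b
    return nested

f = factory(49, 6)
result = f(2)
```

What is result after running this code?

Step 1: factory(49, 6) captures a = 49, b = 6.
Step 2: f(2) computes 49 * 2 + 6 = 104.
Step 3: result = 104

The answer is 104.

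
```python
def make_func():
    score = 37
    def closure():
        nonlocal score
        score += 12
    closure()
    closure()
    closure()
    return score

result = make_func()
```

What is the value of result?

Step 1: score starts at 37.
Step 2: closure() is called 3 times, each adding 12.
Step 3: score = 37 + 12 * 3 = 73

The answer is 73.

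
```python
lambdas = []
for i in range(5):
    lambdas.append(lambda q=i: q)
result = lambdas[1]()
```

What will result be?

Step 1: Default argument q=i captures i's value at each iteration.
Step 2: lambdas[1] captured q = 1 when i was 1.
Step 3: result = 1

The answer is 1.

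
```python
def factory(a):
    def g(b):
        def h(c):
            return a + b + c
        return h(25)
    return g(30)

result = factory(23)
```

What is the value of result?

Step 1: a = 23, b = 30, c = 25 across three nested scopes.
Step 2: h() accesses all three via LEGB rule.
Step 3: result = 23 + 30 + 25 = 78

The answer is 78.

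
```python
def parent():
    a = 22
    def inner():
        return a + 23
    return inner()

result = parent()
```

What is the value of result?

Step 1: parent() defines a = 22.
Step 2: inner() reads a = 22 from enclosing scope, returns 22 + 23 = 45.
Step 3: result = 45

The answer is 45.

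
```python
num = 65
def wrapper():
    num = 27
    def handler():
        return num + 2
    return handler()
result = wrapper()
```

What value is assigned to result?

Step 1: wrapper() shadows global num with num = 27.
Step 2: handler() finds num = 27 in enclosing scope, computes 27 + 2 = 29.
Step 3: result = 29

The answer is 29.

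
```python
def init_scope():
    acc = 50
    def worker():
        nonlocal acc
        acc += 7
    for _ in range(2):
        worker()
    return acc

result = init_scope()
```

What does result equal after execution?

Step 1: acc = 50.
Step 2: worker() is called 2 times in a loop, each adding 7 via nonlocal.
Step 3: acc = 50 + 7 * 2 = 64

The answer is 64.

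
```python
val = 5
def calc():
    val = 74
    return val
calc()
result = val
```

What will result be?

Step 1: val = 5 globally.
Step 2: calc() creates a LOCAL val = 74 (no global keyword!).
Step 3: The global val is unchanged. result = 5

The answer is 5.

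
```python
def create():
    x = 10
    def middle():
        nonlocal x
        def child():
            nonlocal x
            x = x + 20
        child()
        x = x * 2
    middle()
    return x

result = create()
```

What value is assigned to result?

Step 1: x = 10.
Step 2: child() adds 20: x = 10 + 20 = 30.
Step 3: middle() doubles: x = 30 * 2 = 60.
Step 4: result = 60

The answer is 60.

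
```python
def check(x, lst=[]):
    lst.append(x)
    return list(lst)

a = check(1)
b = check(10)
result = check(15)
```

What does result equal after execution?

Step 1: Default list is shared. list() creates copies for return values.
Step 2: Internal list grows: [1] -> [1, 10] -> [1, 10, 15].
Step 3: result = [1, 10, 15]

The answer is [1, 10, 15].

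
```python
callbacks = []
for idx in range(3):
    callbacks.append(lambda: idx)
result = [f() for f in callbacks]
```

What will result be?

Step 1: All 3 lambdas share the same variable idx.
Step 2: After the loop, idx = 2.
Step 3: Each call returns 2. result = [2, 2, 2]

The answer is [2, 2, 2].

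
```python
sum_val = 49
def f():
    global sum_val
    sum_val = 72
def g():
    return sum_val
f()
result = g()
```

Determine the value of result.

Step 1: sum_val = 49.
Step 2: f() sets global sum_val = 72.
Step 3: g() reads global sum_val = 72. result = 72

The answer is 72.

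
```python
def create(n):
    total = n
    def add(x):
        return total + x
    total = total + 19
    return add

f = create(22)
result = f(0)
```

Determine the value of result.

Step 1: create(22) sets total = 22, then total = 22 + 19 = 41.
Step 2: Closures capture by reference, so add sees total = 41.
Step 3: f(0) returns 41 + 0 = 41

The answer is 41.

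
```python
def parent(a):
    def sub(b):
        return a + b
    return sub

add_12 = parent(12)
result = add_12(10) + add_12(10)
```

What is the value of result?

Step 1: add_12 captures a = 12.
Step 2: add_12(10) = 12 + 10 = 22, called twice.
Step 3: result = 22 + 22 = 44

The answer is 44.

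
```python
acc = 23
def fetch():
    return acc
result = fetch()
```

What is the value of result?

Step 1: acc = 23 is defined in the global scope.
Step 2: fetch() looks up acc. No local acc exists, so Python checks the global scope via LEGB rule and finds acc = 23.
Step 3: result = 23

The answer is 23.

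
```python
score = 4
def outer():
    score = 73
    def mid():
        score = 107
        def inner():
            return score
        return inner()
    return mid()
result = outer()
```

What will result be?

Step 1: Three levels of shadowing: global 4, outer 73, mid 107.
Step 2: inner() finds score = 107 in enclosing mid() scope.
Step 3: result = 107

The answer is 107.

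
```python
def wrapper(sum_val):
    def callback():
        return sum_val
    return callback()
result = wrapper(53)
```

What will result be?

Step 1: wrapper(53) binds parameter sum_val = 53.
Step 2: callback() looks up sum_val in enclosing scope and finds the parameter sum_val = 53.
Step 3: result = 53

The answer is 53.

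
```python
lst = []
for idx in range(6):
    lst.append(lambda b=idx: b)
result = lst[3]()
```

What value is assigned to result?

Step 1: Default argument b=idx captures idx's value at each iteration.
Step 2: lst[3] captured b = 3 when idx was 3.
Step 3: result = 3

The answer is 3.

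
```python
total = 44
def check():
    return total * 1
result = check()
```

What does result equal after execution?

Step 1: total = 44 is defined globally.
Step 2: check() looks up total from global scope = 44, then computes 44 * 1 = 44.
Step 3: result = 44

The answer is 44.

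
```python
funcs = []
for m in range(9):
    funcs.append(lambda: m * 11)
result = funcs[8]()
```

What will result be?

Step 1: All lambdas reference the same variable m (late binding).
Step 2: After the loop, m = 8. Every lambda returns m * 11.
Step 3: funcs[8]() = 8 * 11 = 88

The answer is 88.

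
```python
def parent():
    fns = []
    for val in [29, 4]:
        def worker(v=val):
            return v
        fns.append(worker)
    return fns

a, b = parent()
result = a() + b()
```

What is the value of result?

Step 1: Default argument v=val captures val at each iteration.
Step 2: a() returns 29 (captured at first iteration), b() returns 4 (captured at second).
Step 3: result = 29 + 4 = 33

The answer is 33.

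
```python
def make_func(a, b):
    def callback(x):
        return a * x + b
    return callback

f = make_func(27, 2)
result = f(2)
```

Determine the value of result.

Step 1: make_func(27, 2) captures a = 27, b = 2.
Step 2: f(2) computes 27 * 2 + 2 = 56.
Step 3: result = 56

The answer is 56.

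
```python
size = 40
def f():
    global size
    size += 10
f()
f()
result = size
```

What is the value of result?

Step 1: size = 40.
Step 2: First f(): size = 40 + 10 = 50.
Step 3: Second f(): size = 50 + 10 = 60. result = 60

The answer is 60.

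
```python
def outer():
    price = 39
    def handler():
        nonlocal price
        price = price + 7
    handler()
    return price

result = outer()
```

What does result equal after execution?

Step 1: outer() sets price = 39.
Step 2: handler() uses nonlocal to modify price in outer's scope: price = 39 + 7 = 46.
Step 3: outer() returns the modified price = 46

The answer is 46.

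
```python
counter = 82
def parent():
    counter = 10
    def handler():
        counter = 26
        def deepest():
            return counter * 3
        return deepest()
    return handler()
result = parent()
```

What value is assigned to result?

Step 1: deepest() looks up counter through LEGB: not local, finds counter = 26 in enclosing handler().
Step 2: Returns 26 * 3 = 78.
Step 3: result = 78

The answer is 78.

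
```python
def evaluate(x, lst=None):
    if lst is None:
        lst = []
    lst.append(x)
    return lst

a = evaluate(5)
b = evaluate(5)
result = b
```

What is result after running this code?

Step 1: None default with guard creates a NEW list each call.
Step 2: a = [5] (fresh list). b = [5] (another fresh list).
Step 3: result = [5] (this is the fix for mutable default)

The answer is [5].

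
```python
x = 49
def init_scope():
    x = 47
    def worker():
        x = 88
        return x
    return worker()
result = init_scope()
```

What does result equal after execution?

Step 1: Three scopes define x: global (49), init_scope (47), worker (88).
Step 2: worker() has its own local x = 88, which shadows both enclosing and global.
Step 3: result = 88 (local wins in LEGB)

The answer is 88.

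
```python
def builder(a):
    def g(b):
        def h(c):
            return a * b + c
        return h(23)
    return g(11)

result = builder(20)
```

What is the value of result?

Step 1: a = 20, b = 11, c = 23.
Step 2: h() computes a * b + c = 20 * 11 + 23 = 243.
Step 3: result = 243

The answer is 243.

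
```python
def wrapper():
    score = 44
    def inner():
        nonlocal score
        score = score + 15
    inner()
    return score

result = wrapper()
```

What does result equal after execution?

Step 1: wrapper() sets score = 44.
Step 2: inner() uses nonlocal to modify score in wrapper's scope: score = 44 + 15 = 59.
Step 3: wrapper() returns the modified score = 59

The answer is 59.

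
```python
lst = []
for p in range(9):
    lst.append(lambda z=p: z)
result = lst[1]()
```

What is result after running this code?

Step 1: Default argument z=p captures p's value at each iteration.
Step 2: lst[1] captured z = 1 when p was 1.
Step 3: result = 1

The answer is 1.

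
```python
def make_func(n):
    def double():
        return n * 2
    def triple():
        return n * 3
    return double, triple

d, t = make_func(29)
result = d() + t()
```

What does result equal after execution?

Step 1: Both closures capture the same n = 29.
Step 2: d() = 29 * 2 = 58, t() = 29 * 3 = 87.
Step 3: result = 58 + 87 = 145

The answer is 145.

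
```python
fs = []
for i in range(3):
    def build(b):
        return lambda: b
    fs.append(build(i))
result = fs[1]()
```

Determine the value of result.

Step 1: build(i) creates a new scope capturing b = i at call time.
Step 2: fs[1] = build(1), so its lambda captures b = 1.
Step 3: result = 1 (closure factory fixes late binding)

The answer is 1.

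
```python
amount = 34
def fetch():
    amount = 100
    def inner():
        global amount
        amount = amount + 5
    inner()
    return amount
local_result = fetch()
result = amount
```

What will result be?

Step 1: Global amount = 34. fetch() creates local amount = 100.
Step 2: inner() declares global amount and adds 5: global amount = 34 + 5 = 39.
Step 3: fetch() returns its local amount = 100 (unaffected by inner).
Step 4: result = global amount = 39

The answer is 39.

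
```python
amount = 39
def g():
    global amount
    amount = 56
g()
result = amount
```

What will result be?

Step 1: amount = 39 globally.
Step 2: g() declares global amount and sets it to 56.
Step 3: After g(), global amount = 56. result = 56

The answer is 56.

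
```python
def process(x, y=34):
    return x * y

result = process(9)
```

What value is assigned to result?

Step 1: process(9) uses default y = 34.
Step 2: Returns 9 * 34 = 306.
Step 3: result = 306

The answer is 306.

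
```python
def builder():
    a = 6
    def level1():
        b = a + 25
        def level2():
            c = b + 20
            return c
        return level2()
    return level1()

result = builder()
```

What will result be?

Step 1: a = 6. b = a + 25 = 31.
Step 2: c = b + 20 = 31 + 20 = 51.
Step 3: result = 51

The answer is 51.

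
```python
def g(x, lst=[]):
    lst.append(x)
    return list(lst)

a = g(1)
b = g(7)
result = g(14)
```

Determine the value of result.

Step 1: Default list is shared. list() creates copies for return values.
Step 2: Internal list grows: [1] -> [1, 7] -> [1, 7, 14].
Step 3: result = [1, 7, 14]

The answer is [1, 7, 14].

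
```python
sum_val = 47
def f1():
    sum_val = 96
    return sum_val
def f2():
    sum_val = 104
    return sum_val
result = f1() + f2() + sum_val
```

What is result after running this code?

Step 1: Each function shadows global sum_val with its own local.
Step 2: f1() returns 96, f2() returns 104.
Step 3: Global sum_val = 47 is unchanged. result = 96 + 104 + 47 = 247

The answer is 247.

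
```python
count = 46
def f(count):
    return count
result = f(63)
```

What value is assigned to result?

Step 1: Global count = 46.
Step 2: f(63) takes parameter count = 63, which shadows the global.
Step 3: result = 63

The answer is 63.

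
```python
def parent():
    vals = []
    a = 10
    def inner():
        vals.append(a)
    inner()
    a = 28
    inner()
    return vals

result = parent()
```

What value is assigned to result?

Step 1: a = 10. inner() appends current a to vals.
Step 2: First inner(): appends 10. Then a = 28.
Step 3: Second inner(): appends 28 (closure sees updated a). result = [10, 28]

The answer is [10, 28].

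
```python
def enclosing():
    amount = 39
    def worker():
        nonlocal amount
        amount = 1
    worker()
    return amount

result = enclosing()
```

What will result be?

Step 1: enclosing() sets amount = 39.
Step 2: worker() uses nonlocal to reassign amount = 1.
Step 3: result = 1

The answer is 1.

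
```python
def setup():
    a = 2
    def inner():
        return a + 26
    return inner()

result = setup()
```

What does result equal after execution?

Step 1: setup() defines a = 2.
Step 2: inner() reads a = 2 from enclosing scope, returns 2 + 26 = 28.
Step 3: result = 28

The answer is 28.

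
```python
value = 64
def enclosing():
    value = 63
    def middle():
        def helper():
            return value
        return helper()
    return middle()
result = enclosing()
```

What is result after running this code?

Step 1: enclosing() defines value = 63. middle() and helper() have no local value.
Step 2: helper() checks local (none), enclosing middle() (none), enclosing enclosing() and finds value = 63.
Step 3: result = 63

The answer is 63.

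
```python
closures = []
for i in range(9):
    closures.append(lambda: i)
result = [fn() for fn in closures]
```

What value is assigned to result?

Step 1: All 9 lambdas share the same variable i.
Step 2: After the loop, i = 8.
Step 3: Each call returns 8. result = [8, 8, 8, 8, 8, 8, 8, 8, 8]

The answer is [8, 8, 8, 8, 8, 8, 8, 8, 8].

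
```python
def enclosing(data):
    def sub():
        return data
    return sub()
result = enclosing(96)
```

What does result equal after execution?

Step 1: enclosing(96) binds parameter data = 96.
Step 2: sub() looks up data in enclosing scope and finds the parameter data = 96.
Step 3: result = 96

The answer is 96.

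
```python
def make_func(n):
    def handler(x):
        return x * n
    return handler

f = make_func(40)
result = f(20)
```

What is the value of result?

Step 1: make_func(40) creates a closure capturing n = 40.
Step 2: f(20) computes 20 * 40 = 800.
Step 3: result = 800

The answer is 800.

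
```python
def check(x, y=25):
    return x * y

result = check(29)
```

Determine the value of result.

Step 1: check(29) uses default y = 25.
Step 2: Returns 29 * 25 = 725.
Step 3: result = 725

The answer is 725.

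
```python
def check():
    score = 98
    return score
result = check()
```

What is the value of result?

Step 1: check() defines score = 98 in its local scope.
Step 2: return score finds the local variable score = 98.
Step 3: result = 98

The answer is 98.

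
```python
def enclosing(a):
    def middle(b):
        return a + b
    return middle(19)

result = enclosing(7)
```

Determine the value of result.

Step 1: enclosing(7) passes a = 7.
Step 2: middle(19) has b = 19, reads a = 7 from enclosing.
Step 3: result = 7 + 19 = 26

The answer is 26.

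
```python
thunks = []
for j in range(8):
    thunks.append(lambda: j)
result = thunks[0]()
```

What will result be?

Step 1: The loop creates 8 lambdas, all referencing the same variable j.
Step 2: After the loop, j = 7 (final value).
Step 3: thunks[0]() looks up j at call time and finds 7. This is the late binding gotcha. result = 7

The answer is 7.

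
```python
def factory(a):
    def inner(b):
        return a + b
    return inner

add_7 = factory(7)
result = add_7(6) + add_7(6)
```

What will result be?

Step 1: add_7 captures a = 7.
Step 2: add_7(6) = 7 + 6 = 13, called twice.
Step 3: result = 13 + 13 = 26

The answer is 26.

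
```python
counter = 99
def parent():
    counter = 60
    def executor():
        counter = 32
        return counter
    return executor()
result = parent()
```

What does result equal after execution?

Step 1: Three scopes define counter: global (99), parent (60), executor (32).
Step 2: executor() has its own local counter = 32, which shadows both enclosing and global.
Step 3: result = 32 (local wins in LEGB)

The answer is 32.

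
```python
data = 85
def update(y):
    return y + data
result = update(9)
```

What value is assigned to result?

Step 1: data = 85 is defined globally.
Step 2: update(9) uses parameter y = 9 and looks up data from global scope = 85.
Step 3: result = 9 + 85 = 94

The answer is 94.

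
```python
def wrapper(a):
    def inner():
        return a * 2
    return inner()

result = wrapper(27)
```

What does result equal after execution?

Step 1: wrapper(27) binds parameter a = 27.
Step 2: inner() accesses a = 27 from enclosing scope.
Step 3: result = 27 * 2 = 54

The answer is 54.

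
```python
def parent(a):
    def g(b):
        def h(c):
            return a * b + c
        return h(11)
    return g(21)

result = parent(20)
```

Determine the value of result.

Step 1: a = 20, b = 21, c = 11.
Step 2: h() computes a * b + c = 20 * 21 + 11 = 431.
Step 3: result = 431

The answer is 431.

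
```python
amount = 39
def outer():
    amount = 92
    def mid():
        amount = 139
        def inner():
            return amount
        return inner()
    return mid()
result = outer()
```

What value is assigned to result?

Step 1: Three levels of shadowing: global 39, outer 92, mid 139.
Step 2: inner() finds amount = 139 in enclosing mid() scope.
Step 3: result = 139

The answer is 139.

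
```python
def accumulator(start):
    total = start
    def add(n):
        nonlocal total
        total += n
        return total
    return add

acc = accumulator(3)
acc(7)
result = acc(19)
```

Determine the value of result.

Step 1: accumulator(3) creates closure with total = 3.
Step 2: First acc(7): total = 3 + 7 = 10.
Step 3: Second acc(19): total = 10 + 19 = 29. result = 29

The answer is 29.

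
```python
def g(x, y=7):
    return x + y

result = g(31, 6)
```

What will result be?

Step 1: g(31, 6) overrides default y with 6.
Step 2: Returns 31 + 6 = 37.
Step 3: result = 37

The answer is 37.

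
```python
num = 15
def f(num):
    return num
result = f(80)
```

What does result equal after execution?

Step 1: Global num = 15.
Step 2: f(80) takes parameter num = 80, which shadows the global.
Step 3: result = 80

The answer is 80.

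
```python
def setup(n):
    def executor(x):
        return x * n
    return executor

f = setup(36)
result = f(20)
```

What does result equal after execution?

Step 1: setup(36) creates a closure capturing n = 36.
Step 2: f(20) computes 20 * 36 = 720.
Step 3: result = 720

The answer is 720.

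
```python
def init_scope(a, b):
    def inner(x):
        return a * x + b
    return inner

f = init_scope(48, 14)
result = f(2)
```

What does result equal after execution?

Step 1: init_scope(48, 14) captures a = 48, b = 14.
Step 2: f(2) computes 48 * 2 + 14 = 110.
Step 3: result = 110

The answer is 110.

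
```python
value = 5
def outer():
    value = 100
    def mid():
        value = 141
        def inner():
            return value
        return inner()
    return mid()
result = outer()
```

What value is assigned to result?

Step 1: Three levels of shadowing: global 5, outer 100, mid 141.
Step 2: inner() finds value = 141 in enclosing mid() scope.
Step 3: result = 141

The answer is 141.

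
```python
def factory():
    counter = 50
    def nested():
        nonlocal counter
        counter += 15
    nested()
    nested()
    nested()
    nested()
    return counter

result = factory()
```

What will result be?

Step 1: counter starts at 50.
Step 2: nested() is called 4 times, each adding 15.
Step 3: counter = 50 + 15 * 4 = 110

The answer is 110.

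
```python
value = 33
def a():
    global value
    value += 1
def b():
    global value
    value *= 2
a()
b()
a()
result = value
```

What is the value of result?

Step 1: value = 33.
Step 2: a(): value = 33 + 1 = 34.
Step 3: b(): value = 34 * 2 = 68.
Step 4: a(): value = 68 + 1 = 69

The answer is 69.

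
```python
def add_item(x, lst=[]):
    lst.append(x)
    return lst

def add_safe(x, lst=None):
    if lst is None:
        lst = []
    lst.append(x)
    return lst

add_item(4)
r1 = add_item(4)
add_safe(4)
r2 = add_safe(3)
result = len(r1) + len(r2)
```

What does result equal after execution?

Step 1: add_item shares mutable default: after 2 calls, lst = [4, 4], len = 2.
Step 2: add_safe creates fresh list each time: r2 = [3], len = 1.
Step 3: result = 2 + 1 = 3

The answer is 3.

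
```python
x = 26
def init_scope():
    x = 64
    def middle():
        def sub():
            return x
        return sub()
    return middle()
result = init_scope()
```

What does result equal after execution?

Step 1: init_scope() defines x = 64. middle() and sub() have no local x.
Step 2: sub() checks local (none), enclosing middle() (none), enclosing init_scope() and finds x = 64.
Step 3: result = 64

The answer is 64.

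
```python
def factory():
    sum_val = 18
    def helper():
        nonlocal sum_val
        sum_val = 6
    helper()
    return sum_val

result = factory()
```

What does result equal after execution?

Step 1: factory() sets sum_val = 18.
Step 2: helper() uses nonlocal to reassign sum_val = 6.
Step 3: result = 6

The answer is 6.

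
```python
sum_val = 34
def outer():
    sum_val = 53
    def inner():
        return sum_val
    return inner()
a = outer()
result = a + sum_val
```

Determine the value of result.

Step 1: outer() has local sum_val = 53. inner() reads from enclosing.
Step 2: outer() returns 53. Global sum_val = 34 unchanged.
Step 3: result = 53 + 34 = 87

The answer is 87.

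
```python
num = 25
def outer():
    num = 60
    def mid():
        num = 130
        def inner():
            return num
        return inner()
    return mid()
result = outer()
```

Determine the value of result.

Step 1: Three levels of shadowing: global 25, outer 60, mid 130.
Step 2: inner() finds num = 130 in enclosing mid() scope.
Step 3: result = 130

The answer is 130.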